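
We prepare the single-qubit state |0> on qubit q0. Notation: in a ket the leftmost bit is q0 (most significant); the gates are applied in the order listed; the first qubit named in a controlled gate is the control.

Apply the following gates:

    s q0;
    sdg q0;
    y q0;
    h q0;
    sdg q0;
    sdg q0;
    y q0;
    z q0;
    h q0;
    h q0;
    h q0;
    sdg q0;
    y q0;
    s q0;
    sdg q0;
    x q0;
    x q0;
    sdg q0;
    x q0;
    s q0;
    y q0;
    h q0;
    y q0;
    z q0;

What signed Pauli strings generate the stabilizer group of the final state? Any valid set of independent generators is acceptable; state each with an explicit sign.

One valid set of independent stabilizer generators is -X (any independent generating set of the same group is equally correct).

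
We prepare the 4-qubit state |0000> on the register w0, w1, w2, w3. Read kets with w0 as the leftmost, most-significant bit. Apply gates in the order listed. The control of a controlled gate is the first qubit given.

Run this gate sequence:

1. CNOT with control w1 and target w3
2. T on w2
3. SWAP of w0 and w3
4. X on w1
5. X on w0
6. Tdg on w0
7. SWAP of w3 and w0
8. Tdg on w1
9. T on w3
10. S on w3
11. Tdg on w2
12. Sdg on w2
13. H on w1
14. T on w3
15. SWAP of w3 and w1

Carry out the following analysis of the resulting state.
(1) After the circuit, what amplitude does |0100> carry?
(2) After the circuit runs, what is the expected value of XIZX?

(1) |0100> carries amplitude sqrt(2)*I/2 in the final state.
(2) The expectation value of XIZX is 0.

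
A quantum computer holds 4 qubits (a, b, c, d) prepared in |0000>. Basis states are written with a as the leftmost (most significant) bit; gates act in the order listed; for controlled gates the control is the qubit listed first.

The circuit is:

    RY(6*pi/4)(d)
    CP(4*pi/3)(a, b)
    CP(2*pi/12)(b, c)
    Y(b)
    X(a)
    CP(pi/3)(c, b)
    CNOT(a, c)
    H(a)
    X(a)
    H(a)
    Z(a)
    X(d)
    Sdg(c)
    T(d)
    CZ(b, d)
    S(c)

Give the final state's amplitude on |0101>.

The amplitude on |0101> is 0. Key observation: gates 8-11 undo each other exactly, leaving only the rest of the circuit to track.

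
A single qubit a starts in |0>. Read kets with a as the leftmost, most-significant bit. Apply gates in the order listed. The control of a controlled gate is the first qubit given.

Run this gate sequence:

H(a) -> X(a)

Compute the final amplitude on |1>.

The final state's coefficient on |1> equals sqrt(2)/2.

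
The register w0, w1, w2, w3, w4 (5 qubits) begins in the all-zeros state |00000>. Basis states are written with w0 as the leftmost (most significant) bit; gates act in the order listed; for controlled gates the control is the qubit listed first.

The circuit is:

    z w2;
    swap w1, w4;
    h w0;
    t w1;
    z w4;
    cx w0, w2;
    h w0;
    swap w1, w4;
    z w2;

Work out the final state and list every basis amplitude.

After the circuit, the state carries amplitude 1/2 on |00000>, -1/2 on |00100>, 1/2 on |10000>, 1/2 on |10100>, and 0 on every other basis state.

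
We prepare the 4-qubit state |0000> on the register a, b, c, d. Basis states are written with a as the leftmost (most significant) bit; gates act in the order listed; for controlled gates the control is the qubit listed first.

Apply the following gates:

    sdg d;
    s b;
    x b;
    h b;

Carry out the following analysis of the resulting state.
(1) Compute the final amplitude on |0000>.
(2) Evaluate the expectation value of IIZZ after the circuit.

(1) The final state's coefficient on |0000> equals sqrt(2)/2.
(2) The observable IIZZ averages to 1.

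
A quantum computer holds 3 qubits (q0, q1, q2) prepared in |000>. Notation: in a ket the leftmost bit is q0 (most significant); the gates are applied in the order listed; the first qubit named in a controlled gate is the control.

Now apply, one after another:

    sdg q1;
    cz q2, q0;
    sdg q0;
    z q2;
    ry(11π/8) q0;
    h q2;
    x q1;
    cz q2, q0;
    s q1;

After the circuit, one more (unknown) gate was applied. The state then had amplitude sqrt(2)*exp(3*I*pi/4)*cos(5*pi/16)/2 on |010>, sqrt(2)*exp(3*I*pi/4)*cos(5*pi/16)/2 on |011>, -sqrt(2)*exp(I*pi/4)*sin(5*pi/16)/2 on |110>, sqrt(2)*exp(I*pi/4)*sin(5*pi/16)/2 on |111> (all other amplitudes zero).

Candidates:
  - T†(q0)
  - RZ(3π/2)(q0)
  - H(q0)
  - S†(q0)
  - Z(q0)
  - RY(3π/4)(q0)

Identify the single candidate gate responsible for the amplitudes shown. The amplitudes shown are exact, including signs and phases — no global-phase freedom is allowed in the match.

The applied gate was RZ(3π/2)(q0).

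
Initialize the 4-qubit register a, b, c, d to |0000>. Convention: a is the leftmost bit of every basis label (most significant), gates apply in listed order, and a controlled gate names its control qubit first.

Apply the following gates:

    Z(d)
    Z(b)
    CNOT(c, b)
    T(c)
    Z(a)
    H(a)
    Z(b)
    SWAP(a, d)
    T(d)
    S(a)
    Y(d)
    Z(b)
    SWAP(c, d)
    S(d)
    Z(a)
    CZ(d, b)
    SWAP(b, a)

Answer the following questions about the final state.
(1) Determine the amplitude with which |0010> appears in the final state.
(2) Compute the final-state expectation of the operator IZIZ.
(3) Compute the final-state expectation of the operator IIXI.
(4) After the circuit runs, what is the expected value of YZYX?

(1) The amplitude on |0010> is sqrt(2)*I/2.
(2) The expectation value of IZIZ is 1.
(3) In the final state, IIXI has expectation -sqrt(2)/2.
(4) The expectation value of YZYX is 0.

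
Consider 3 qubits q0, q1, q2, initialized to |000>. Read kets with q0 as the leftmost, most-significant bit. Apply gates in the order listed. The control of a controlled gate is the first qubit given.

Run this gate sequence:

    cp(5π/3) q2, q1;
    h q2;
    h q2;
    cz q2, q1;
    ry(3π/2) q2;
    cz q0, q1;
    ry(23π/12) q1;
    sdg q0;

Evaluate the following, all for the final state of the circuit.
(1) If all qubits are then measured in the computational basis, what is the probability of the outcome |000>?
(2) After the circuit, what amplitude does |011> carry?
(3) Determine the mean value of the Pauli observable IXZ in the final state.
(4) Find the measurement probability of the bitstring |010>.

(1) The probability of measuring |000> is sqrt(2)/16 + sqrt(6)/16 + 1/4. Key observation: the block from step 2 through step 3 cancels to the identity and can be dropped.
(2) |011> carries amplitude -sqrt(12 - 6*sqrt(2))/8 + sqrt(2*sqrt(2) + 4)/8 in the final state.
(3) The observable IXZ averages to 0.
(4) Outcome |010> occurs with probability -sqrt(6)/16 - sqrt(2)/16 + 1/4.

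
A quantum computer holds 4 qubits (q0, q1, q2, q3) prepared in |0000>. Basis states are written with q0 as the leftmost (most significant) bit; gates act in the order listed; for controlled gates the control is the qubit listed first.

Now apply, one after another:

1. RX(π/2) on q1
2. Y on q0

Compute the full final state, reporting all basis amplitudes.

The resulting statevector has amplitude sqrt(2)*I/2 on |1000>, sqrt(2)/2 on |1100>, and 0 on every other basis state.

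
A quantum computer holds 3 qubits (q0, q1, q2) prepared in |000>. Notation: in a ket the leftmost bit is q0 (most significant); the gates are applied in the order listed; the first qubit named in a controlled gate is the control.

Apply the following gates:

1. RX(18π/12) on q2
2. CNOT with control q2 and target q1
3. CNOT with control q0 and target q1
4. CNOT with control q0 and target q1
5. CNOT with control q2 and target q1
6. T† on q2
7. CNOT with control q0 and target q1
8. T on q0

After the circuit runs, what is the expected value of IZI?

The observable IZI averages to 1. Key observation: steps 2-5 multiply out to the identity, so the circuit reduces to the remaining gates.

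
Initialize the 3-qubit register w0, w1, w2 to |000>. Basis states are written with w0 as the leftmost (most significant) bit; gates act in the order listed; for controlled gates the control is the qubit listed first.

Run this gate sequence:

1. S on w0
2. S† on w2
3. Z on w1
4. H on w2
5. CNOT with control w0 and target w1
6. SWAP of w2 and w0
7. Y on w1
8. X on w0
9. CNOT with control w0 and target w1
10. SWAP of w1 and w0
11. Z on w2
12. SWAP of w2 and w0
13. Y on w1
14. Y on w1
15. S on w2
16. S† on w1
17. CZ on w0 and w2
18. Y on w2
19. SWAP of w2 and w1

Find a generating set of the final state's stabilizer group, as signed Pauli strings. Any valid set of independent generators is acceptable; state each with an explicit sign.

The final state is stabilized by the group generated by +IXX, +ZII, +IZZ; other independent generating sets are equally valid.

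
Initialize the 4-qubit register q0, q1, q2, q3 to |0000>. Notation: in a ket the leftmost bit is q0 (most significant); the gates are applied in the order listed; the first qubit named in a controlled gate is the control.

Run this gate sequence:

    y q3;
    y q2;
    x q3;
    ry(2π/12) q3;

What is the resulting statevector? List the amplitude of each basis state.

The final amplitudes are -sqrt(6)/4 - sqrt(2)/4 on |0010>, -sqrt(6)/4 + sqrt(2)/4 on |0011>, and 0 on every other basis state.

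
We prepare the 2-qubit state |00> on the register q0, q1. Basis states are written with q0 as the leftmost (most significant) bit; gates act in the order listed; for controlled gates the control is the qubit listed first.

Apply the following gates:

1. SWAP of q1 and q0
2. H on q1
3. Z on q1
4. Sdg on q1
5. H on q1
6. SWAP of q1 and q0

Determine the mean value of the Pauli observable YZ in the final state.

The observable YZ averages to -1.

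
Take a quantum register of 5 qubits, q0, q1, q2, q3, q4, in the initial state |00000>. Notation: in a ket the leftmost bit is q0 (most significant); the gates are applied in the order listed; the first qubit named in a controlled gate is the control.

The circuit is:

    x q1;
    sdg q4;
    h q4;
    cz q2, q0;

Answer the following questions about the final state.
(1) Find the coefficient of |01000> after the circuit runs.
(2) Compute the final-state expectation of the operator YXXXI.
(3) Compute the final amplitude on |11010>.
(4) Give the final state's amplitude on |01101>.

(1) The final state's coefficient on |01000> equals sqrt(2)/2.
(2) In the final state, YXXXI has expectation 0.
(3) |11010> carries amplitude 0 in the final state.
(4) The final state's coefficient on |01101> equals 0.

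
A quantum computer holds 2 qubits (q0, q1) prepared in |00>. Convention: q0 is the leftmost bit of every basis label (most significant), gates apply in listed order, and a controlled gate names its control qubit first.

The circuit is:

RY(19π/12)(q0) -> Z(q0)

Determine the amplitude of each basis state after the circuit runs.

The final amplitudes are -sqrt(sqrt(2) + 2)/4 - sqrt(6 - 3*sqrt(2))/4 on |00>, 0 on |01>, -sqrt(3*sqrt(2) + 6)/4 + sqrt(2 - sqrt(2))/4 on |10>, 0 on |11>.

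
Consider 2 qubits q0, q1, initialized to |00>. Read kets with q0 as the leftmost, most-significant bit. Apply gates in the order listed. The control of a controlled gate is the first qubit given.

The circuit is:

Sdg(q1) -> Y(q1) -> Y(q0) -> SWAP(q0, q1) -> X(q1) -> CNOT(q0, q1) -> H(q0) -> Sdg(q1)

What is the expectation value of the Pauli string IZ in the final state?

In the final state, IZ has expectation -1.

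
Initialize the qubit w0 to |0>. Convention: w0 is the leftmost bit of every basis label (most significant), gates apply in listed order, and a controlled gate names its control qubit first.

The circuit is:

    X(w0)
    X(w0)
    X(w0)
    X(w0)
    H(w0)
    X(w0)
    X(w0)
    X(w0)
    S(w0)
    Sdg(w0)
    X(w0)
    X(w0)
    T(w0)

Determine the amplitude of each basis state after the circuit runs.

The final amplitudes are sqrt(2)/2 on |0>, sqrt(2)*exp(I*pi/4)/2 on |1>.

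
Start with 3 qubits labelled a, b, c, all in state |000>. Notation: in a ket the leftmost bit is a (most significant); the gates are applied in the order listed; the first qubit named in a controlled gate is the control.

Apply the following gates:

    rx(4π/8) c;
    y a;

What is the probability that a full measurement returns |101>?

The probability of measuring |101> is 1/2.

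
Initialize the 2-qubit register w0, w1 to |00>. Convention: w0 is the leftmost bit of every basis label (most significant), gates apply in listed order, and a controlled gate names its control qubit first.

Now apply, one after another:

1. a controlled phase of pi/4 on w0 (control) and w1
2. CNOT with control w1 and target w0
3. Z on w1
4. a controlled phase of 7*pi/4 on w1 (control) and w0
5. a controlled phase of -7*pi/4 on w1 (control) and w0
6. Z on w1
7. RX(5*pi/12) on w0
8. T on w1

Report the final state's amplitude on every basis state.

The resulting statevector has amplitude sqrt(6 - 3*sqrt(2))/4 + sqrt(sqrt(2) + 2)/4 on |00>, 0 on |01>, -I*sqrt(3*sqrt(2) + 6)/4 + I*sqrt(2 - sqrt(2))/4 on |10>, 0 on |11>. Key observation: steps 3-6 multiply out to the identity, so the circuit reduces to the remaining gates.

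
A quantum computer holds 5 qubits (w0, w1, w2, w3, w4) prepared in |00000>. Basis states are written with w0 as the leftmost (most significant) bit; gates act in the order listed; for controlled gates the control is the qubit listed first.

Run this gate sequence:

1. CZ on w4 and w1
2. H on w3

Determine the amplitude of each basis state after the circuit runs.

After the circuit, the state carries amplitude sqrt(2)/2 on |00000>, sqrt(2)/2 on |00010>, and 0 on every other basis state.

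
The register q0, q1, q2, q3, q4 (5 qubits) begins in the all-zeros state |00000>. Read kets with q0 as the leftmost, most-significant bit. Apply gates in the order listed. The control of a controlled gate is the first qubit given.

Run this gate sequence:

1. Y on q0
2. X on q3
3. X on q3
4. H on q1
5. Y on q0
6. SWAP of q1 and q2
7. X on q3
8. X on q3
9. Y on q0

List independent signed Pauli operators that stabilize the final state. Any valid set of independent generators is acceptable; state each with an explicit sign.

The final state is stabilized by the group generated by +IIXII, -ZIIII, +IZIII, +IIIZI, +IIIIZ; other independent generating sets are equally valid.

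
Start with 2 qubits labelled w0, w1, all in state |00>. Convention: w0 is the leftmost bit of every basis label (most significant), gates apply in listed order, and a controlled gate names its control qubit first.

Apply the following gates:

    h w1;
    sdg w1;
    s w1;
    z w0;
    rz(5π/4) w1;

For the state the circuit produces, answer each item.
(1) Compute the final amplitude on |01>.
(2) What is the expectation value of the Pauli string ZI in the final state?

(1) The amplitude on |01> is sqrt(2)*exp(5*I*pi/8)/2.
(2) The expectation value of ZI is 1.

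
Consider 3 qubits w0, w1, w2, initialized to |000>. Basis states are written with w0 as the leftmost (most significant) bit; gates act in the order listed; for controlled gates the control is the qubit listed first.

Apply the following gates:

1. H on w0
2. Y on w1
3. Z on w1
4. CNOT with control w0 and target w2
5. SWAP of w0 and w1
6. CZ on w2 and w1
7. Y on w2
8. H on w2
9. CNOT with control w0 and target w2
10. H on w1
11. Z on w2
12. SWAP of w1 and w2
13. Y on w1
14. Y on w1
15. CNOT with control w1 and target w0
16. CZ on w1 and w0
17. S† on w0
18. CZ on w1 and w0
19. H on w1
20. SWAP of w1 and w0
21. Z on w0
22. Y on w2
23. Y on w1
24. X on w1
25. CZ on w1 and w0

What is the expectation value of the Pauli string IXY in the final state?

The expectation value of IXY is 1.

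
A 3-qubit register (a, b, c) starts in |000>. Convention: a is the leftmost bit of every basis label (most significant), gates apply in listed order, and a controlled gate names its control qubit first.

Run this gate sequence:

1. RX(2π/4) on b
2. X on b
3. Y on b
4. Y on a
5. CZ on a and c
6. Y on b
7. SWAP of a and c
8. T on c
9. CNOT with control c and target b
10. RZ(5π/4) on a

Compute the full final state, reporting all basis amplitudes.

The resulting statevector has amplitude sqrt(2)*exp(I*pi/8)/2 on |001>, -sqrt(2)*exp(5*I*pi/8)/2 on |011>, and 0 on every other basis state.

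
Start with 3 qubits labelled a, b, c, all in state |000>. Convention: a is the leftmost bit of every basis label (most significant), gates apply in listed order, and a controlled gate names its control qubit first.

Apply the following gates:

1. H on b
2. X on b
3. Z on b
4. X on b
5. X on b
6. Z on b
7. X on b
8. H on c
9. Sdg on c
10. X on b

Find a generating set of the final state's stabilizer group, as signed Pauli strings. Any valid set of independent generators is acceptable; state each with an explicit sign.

One valid set of independent stabilizer generators is +IXI, -IIY, +ZII (any independent generating set of the same group is equally correct). Key observation: the block from step 2 through step 7 cancels to the identity and can be dropped.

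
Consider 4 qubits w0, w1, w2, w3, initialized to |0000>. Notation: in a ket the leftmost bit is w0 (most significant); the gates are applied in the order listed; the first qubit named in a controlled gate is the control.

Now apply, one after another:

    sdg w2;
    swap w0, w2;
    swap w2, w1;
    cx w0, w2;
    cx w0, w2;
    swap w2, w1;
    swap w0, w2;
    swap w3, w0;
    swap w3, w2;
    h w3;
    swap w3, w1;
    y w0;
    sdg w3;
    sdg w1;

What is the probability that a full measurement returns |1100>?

The probability of measuring |1100> is 1/2.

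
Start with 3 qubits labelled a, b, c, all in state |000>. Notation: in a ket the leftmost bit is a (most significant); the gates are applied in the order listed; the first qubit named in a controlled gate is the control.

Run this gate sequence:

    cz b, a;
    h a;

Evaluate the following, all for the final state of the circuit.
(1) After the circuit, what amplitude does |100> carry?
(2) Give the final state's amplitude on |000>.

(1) |100> carries amplitude sqrt(2)/2 in the final state.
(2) The final state's coefficient on |000> equals sqrt(2)/2.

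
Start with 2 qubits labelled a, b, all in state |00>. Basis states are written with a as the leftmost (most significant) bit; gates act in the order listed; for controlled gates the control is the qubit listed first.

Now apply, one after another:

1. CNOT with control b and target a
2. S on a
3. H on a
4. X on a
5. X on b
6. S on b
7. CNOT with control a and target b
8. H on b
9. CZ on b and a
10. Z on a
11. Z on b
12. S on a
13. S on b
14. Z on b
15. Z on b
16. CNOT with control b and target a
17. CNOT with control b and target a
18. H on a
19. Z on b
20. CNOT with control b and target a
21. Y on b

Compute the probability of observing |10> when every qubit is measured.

The probability of measuring |10> is 1/4.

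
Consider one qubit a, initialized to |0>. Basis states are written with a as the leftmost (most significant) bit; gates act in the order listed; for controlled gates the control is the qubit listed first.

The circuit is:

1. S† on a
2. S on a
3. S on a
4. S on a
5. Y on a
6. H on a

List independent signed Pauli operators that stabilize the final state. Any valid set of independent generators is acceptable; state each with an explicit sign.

The stabilizer group can be generated by -X, among other valid generating sets.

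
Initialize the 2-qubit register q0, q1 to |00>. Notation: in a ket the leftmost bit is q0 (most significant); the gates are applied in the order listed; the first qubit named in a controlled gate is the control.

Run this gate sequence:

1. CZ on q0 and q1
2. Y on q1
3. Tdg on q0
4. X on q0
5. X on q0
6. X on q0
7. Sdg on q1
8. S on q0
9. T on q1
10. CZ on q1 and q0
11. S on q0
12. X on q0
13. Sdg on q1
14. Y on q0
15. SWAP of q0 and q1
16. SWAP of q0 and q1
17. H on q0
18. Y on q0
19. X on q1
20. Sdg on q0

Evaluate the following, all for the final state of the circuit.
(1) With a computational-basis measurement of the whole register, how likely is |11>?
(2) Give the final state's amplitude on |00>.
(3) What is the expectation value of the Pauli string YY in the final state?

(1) The probability of measuring |11> is 0.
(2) The final state's coefficient on |00> equals sqrt(2)*exp(3*I*pi/4)/2.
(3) The observable YY averages to 0.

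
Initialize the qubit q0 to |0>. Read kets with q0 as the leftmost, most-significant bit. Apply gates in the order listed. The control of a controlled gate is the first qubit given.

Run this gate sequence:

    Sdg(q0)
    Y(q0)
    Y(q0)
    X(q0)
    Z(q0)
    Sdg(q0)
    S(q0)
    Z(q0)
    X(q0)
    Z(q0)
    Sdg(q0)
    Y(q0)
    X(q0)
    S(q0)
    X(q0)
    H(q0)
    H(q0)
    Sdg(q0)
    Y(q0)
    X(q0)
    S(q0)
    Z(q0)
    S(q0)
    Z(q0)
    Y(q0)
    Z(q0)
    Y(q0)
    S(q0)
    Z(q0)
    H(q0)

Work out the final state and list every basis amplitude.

The resulting statevector has amplitude sqrt(2)/2 on |0>, -sqrt(2)/2 on |1>. Key observation: steps 4-9 multiply out to the identity, so the circuit reduces to the remaining gates.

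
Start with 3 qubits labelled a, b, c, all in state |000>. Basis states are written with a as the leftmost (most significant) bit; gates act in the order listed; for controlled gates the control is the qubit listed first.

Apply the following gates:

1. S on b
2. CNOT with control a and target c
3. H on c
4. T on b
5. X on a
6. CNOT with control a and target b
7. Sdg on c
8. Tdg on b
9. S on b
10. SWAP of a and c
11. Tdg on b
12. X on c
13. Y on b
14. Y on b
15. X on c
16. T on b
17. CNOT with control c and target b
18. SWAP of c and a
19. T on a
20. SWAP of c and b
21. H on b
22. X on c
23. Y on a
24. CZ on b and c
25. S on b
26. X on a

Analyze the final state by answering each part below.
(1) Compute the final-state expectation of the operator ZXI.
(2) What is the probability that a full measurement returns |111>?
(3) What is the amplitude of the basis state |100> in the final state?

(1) In the final state, ZXI has expectation -1. Key observation: steps 11-16 multiply out to the identity, so the circuit reduces to the remaining gates.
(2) Outcome |111> occurs with probability 1/2.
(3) The amplitude on |100> is 0.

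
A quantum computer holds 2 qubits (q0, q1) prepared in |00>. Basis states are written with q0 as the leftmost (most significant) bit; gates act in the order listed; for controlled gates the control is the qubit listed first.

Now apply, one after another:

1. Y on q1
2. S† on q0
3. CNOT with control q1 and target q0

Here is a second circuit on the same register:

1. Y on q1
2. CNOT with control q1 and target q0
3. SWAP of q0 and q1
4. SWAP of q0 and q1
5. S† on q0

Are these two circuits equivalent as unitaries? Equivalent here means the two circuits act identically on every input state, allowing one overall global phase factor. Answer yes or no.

No: there is an input state on which the two circuits produce genuinely different outputs (not merely differing by a phase).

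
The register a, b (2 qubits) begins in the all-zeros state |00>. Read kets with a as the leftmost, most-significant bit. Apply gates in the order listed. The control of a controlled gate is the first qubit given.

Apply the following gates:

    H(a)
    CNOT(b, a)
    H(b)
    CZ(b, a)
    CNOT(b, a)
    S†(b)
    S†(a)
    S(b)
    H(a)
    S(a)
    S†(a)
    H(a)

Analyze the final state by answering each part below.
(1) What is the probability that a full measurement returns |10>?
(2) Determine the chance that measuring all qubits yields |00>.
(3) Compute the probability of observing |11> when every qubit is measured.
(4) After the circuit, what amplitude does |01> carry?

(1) A full measurement returns |10> with probability 1/4. Key observation: steps 9-12 multiply out to the identity, so the circuit reduces to the remaining gates.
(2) The probability of measuring |00> is 1/4.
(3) A full measurement returns |11> with probability 1/4.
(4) The amplitude on |01> is -1/2.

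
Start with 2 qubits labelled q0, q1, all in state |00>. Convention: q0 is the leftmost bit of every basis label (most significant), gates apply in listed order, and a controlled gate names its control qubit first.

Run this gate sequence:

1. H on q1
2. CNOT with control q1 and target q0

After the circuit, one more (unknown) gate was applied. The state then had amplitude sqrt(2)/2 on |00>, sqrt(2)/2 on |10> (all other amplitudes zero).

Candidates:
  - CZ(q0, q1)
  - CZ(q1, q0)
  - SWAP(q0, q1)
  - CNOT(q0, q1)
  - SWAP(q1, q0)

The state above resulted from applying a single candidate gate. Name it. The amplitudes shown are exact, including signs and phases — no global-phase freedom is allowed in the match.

The unique candidate consistent with the amplitudes is CNOT(q0, q1).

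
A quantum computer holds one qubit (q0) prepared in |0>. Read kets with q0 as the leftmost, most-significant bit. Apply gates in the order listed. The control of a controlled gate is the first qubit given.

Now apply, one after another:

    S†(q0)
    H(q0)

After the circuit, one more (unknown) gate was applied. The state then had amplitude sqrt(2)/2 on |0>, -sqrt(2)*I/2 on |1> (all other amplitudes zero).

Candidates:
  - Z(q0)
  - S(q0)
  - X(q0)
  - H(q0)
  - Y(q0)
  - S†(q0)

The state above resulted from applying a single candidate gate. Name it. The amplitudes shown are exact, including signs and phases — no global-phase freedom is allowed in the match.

It was S†(q0) that produced the state shown.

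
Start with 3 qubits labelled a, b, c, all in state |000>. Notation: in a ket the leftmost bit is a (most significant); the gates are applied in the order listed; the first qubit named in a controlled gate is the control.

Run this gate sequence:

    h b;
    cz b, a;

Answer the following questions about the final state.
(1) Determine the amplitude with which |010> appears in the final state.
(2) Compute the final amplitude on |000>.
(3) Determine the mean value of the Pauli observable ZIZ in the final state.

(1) The final state's coefficient on |010> equals sqrt(2)/2.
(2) The amplitude on |000> is sqrt(2)/2.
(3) In the final state, ZIZ has expectation 1.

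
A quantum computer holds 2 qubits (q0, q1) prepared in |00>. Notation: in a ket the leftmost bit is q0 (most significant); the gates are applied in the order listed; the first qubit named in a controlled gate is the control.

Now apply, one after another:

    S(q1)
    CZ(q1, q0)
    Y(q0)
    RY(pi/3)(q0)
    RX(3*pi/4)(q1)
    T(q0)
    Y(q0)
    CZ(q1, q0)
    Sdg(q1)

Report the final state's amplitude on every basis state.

The resulting statevector has amplitude sqrt(6 - 3*sqrt(2))*exp(I*pi/4)/4 on |00>, -sqrt(3*sqrt(2) + 6)*exp(I*pi/4)/4 on |01>, sqrt(2 - sqrt(2))/4 on |10>, sqrt(sqrt(2) + 2)/4 on |11>.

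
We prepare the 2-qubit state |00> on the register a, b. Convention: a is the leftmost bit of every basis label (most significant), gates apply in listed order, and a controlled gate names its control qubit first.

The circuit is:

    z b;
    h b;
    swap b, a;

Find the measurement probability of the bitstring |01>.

Outcome |01> occurs with probability 0.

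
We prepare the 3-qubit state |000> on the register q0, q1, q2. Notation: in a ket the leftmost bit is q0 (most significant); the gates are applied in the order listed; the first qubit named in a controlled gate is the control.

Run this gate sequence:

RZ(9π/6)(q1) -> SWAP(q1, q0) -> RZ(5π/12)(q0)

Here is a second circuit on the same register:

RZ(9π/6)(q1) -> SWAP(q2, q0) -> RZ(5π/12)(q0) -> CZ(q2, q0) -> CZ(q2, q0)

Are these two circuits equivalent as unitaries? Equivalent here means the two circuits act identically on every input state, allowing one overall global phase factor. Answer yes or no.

No, they are not equivalent — no single phase factor reconciles the two unitaries.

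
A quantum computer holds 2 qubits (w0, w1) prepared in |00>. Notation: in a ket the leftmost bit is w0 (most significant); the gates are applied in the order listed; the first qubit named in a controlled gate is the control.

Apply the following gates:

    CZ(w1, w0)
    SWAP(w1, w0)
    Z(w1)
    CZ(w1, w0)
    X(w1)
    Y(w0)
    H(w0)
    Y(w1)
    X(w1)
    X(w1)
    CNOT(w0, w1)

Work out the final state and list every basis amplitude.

The resulting statevector has amplitude sqrt(2)/2 on |00>, 0 on |01>, 0 on |10>, -sqrt(2)/2 on |11>. Key observation: gates 9-10 undo each other exactly, leaving only the rest of the circuit to track.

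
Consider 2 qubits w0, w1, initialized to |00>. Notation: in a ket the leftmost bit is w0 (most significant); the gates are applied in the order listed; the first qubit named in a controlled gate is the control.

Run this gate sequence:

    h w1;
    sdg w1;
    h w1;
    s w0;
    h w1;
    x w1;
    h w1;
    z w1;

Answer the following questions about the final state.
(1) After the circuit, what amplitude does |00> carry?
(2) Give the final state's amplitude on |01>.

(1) |00> carries amplitude 1/2 - I/2 in the final state. Key observation: gates 5-8 undo each other exactly, leaving only the rest of the circuit to track.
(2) |01> carries amplitude 1/2 + I/2 in the final state.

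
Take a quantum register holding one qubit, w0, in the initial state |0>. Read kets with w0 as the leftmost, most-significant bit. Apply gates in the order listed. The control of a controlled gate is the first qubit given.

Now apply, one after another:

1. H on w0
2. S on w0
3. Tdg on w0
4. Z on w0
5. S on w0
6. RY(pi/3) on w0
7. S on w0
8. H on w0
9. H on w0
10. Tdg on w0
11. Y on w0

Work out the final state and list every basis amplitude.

After the circuit, the state carries amplitude -sqrt(6)*I/4 - sqrt(2)*exp(3*I*pi/4)/4 on |0>, -sqrt(2)*exp(I*pi/4)/4 + sqrt(6)*I/4 on |1>.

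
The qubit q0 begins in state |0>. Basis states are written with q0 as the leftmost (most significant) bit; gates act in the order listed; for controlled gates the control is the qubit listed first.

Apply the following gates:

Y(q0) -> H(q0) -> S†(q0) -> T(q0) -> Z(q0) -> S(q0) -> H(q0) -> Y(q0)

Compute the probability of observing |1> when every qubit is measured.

Outcome |1> occurs with probability sqrt(2)/4 + 1/2.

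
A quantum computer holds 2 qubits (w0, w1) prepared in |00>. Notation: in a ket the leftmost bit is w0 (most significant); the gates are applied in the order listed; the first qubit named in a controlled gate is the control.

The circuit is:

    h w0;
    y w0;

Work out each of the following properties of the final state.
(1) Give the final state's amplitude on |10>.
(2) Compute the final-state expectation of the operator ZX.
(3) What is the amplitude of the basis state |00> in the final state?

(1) |10> carries amplitude sqrt(2)*I/2 in the final state.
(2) The expectation value of ZX is 0.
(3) The amplitude on |00> is -sqrt(2)*I/2.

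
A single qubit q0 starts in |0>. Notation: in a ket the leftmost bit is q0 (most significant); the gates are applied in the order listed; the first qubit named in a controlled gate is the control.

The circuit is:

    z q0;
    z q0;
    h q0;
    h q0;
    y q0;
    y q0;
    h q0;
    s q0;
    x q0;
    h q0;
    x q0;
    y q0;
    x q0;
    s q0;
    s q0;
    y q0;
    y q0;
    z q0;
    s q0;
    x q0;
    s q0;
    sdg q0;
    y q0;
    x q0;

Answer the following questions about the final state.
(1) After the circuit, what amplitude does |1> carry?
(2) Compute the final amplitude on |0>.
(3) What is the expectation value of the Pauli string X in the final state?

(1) The amplitude on |1> is -1/2 + I/2.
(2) The amplitude on |0> is -1/2 + I/2.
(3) The expectation value of X is 1.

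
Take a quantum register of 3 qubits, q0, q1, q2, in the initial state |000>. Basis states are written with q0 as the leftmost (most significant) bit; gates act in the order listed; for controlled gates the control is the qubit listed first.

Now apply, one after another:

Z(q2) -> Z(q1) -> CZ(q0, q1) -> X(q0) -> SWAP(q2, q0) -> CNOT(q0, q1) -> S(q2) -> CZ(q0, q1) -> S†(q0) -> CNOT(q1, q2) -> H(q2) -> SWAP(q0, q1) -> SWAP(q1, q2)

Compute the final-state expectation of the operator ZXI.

The expectation value of ZXI is -1.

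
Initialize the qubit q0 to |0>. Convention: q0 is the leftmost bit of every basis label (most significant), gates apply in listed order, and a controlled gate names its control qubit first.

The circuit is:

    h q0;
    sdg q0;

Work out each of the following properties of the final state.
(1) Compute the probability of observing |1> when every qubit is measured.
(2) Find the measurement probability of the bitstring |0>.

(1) A full measurement returns |1> with probability 1/2.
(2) The probability of measuring |0> is 1/2.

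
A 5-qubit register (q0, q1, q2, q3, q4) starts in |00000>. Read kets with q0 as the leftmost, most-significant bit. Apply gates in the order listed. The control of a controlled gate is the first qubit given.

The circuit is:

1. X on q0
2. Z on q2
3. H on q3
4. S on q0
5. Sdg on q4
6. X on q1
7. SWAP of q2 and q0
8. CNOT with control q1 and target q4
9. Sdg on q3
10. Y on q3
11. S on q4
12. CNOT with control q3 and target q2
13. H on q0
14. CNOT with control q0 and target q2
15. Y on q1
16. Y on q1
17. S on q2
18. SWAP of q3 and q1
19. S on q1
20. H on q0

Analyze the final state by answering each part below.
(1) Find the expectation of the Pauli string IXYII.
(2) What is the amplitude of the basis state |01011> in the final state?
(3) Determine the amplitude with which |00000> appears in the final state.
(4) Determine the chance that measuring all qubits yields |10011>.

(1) In the final state, IXYII has expectation 1.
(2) |01011> carries amplitude sqrt(2)/4 in the final state.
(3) The amplitude on |00000> is 0.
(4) A full measurement returns |10011> with probability 1/8.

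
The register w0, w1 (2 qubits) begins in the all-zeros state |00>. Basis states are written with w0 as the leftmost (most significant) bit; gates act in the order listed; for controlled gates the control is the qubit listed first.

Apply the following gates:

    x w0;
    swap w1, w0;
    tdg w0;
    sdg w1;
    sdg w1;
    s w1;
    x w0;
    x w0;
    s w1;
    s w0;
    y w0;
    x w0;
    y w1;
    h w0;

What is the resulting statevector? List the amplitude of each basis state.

The resulting statevector has amplitude sqrt(2)/2 on |00>, 0 on |01>, sqrt(2)/2 on |10>, 0 on |11>.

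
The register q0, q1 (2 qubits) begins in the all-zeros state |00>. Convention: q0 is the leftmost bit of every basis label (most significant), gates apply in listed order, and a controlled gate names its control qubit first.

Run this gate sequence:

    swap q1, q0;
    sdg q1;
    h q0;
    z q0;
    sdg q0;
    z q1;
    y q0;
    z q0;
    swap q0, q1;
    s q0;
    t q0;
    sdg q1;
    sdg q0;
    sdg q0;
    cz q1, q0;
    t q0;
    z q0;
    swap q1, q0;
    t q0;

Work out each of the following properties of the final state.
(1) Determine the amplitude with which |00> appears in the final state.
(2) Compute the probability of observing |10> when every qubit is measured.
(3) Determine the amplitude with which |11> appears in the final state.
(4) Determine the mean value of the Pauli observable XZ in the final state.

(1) The amplitude on |00> is sqrt(2)/2.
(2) Outcome |10> occurs with probability 1/2.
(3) The amplitude on |11> is 0.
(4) In the final state, XZ has expectation -sqrt(2)/2.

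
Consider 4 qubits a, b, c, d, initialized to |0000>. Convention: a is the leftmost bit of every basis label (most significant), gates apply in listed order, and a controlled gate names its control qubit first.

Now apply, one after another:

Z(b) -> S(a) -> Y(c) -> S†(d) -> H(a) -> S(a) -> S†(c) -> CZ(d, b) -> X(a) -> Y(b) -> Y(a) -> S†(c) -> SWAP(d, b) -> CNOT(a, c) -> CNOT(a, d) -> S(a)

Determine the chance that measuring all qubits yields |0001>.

Outcome |0001> occurs with probability 0.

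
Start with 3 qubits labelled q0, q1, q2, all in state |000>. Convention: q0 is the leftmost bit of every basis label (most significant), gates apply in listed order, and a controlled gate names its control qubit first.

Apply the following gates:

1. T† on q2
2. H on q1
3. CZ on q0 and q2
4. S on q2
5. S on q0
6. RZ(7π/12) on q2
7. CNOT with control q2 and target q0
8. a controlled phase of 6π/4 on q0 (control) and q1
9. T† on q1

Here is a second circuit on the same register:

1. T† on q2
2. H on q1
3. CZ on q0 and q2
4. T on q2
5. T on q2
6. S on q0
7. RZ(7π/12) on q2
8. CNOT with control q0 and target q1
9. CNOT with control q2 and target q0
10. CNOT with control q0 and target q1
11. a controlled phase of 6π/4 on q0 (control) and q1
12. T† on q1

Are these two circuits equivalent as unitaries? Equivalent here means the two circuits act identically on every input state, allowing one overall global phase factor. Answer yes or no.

No — the two circuits implement different unitaries, even allowing a global phase.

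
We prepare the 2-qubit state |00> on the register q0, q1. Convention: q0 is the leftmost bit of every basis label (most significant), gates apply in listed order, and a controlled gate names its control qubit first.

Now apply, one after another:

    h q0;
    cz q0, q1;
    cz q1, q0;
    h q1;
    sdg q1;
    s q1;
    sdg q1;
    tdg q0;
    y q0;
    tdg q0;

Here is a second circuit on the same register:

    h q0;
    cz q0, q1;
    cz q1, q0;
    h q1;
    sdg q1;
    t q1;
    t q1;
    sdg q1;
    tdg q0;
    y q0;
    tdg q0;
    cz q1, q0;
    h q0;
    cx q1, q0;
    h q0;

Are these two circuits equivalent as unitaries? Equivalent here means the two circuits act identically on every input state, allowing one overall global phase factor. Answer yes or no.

Yes: on every input state the two circuits agree up to one overall phase factor.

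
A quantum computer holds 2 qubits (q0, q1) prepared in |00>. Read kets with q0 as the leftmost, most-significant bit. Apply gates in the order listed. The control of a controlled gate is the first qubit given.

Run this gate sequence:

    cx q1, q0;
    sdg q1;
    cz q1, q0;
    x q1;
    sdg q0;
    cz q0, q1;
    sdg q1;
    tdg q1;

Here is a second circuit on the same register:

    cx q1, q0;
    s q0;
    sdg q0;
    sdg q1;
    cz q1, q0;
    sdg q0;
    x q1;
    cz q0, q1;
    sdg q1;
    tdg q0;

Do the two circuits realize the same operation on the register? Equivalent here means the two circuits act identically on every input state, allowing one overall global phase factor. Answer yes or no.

No: there is an input state on which the two circuits produce genuinely different outputs (not merely differing by a phase).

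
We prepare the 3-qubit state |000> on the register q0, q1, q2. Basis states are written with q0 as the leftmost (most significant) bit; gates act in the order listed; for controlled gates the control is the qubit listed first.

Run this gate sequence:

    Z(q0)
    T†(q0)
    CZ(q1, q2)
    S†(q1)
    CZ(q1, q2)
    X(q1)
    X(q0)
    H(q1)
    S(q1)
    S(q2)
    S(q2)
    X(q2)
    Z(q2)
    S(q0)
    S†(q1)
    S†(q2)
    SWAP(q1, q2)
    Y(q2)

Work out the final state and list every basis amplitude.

The resulting statevector has amplitude -sqrt(2)*I/2 on |110>, -sqrt(2)*I/2 on |111>, and 0 on every other basis state.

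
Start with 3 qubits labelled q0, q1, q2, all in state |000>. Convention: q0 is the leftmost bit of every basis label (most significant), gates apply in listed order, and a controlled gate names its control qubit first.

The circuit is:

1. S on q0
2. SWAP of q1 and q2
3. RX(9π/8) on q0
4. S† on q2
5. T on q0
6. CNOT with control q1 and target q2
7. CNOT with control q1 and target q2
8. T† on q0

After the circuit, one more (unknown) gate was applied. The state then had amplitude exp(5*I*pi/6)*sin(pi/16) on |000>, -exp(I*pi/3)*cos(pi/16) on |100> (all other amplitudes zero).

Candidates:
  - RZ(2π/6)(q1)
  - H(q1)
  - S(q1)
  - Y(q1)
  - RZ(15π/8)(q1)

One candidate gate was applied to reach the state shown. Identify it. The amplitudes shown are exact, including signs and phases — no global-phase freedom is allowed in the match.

The applied gate was RZ(2π/6)(q1). Key observation: steps 5-8 multiply out to the identity, so the circuit reduces to the remaining gates.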